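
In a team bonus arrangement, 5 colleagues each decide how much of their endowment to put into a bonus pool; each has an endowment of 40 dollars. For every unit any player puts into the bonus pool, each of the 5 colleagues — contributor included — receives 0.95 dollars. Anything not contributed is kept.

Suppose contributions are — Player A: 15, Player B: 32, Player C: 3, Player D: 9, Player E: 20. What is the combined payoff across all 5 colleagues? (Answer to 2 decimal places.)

496.25 dollars

Total contributed: 15 + 32 + 3 + 9 + 20 = 79; total kept: 5 × 40 − 79 = 121.
The bonus pool pays out 0.95 × 5 × 79 = 375.25 in aggregate.
Group total = 121 + 375.25 = 496.25.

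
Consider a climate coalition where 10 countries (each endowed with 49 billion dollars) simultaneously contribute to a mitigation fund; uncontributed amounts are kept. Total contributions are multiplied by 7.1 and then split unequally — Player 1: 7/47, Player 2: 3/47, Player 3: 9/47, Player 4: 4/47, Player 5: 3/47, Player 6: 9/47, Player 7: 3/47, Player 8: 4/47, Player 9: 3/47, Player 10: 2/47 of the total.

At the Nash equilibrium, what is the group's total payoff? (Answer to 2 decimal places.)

1386.70 billion dollars

Player j's private return per contributed unit is 7.1 × (j's share). Contributing is weakly dominant for j when that share is at least 1/7.1 = 0.1408, and contributing 0 is dominant otherwise.
The shares above 0.1408 belong to Player 1, Player 3 and Player 6, contributing 49 each; the remaining 7 contribute 0. Total contributed: 147.
The mitigation fund pays out 7.1 × 147 = 1043.70 in total (split across the unequal shares, but the aggregate is all that matters for the group sum).
The 7 free-riders keep 49 each, adding 343. Group total = 343 + 1043.70 = 1386.70.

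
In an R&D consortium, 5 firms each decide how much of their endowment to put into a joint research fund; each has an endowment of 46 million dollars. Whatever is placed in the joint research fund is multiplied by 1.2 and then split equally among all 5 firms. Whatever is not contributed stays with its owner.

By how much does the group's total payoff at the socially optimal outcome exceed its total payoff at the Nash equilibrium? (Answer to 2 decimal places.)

Each contributed unit returns 1.2/5 = 0.2400 to its contributor — below 1 — so contributing 0 is dominant for every player. At the Nash equilibrium everyone keeps their 46, and the group total is 5 × 46 = 230.
Each contributed unit returns 1.200 to the group as a whole (0.2400 to each of 5 players), which exceeds 1, so the social optimum is full contribution: group total = 1.200 × 230 = 276.00.
Efficiency loss = 276.00 − 230 = 46.00.

46.00 million dollars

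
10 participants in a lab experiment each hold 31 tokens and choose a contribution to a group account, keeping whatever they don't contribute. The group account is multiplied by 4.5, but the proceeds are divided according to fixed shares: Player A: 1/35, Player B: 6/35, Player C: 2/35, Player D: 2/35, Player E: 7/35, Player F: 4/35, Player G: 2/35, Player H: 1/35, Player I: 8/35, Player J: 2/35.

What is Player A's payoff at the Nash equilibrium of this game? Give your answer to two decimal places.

Player j's private return per contributed unit is 4.5 × (j's share). Contributing is weakly dominant for j when that share is at least 1/4.5 = 0.2222, and contributing 0 is dominant otherwise.
The only share above 0.2222 is Player I's 8/35, contributing 31; the remaining 9 contribute 0. Total contributed: 31.
Player A keeps 31 and receives 4.5 × 31 × 1/35 = 3.99 from the group account, for a payoff of 34.99.

34.99 tokens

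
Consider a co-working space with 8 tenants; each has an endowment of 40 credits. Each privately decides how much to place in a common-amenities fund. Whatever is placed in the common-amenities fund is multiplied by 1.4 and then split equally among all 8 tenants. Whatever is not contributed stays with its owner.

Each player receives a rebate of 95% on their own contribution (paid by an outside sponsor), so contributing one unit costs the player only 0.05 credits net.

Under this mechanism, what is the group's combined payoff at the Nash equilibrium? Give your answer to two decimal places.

752.00 credits

With the mechanism, a contributed unit returns (1.4/8) / 0.05 = 3.5000 per unit of net cost to the contributor — now above 1 — so contributing fully is weakly dominant for every player.
So the Nash equilibrium is full contribution by all 8; the group earns 8 × (40 × 0.95 + 1.4 × 40) = 752.00.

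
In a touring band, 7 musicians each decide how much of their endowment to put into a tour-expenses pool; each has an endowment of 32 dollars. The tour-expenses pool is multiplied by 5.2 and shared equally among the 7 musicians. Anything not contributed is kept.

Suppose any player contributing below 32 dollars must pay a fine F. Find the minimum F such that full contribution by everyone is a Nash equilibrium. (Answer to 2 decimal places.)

8.23 dollars

Given the others contribute fully, the best deviation is to contribute 0 (any partial contribution still incurs the fine and gives up units whose private return 0.7429 is below 1).
Deviating from 32 to 0 saves 32 dollars but forfeits the deviator's share of the drop in the tour-expenses pool: 5.2/7 × 32 = 23.77.
So the deviation gain is 32 − 23.77 = 8.23, and the fine must be at least 8.23 dollars to wipe it out.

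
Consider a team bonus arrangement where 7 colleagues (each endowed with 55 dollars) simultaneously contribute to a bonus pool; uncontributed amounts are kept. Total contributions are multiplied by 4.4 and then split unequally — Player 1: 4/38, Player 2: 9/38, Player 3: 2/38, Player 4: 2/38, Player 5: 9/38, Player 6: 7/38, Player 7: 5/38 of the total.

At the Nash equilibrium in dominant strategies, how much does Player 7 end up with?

Each unit j contributes comes back to j as 4.4 × (j's share), so j prefers to contribute only if that share exceeds 1/4.4 = 0.2273; otherwise keeping the unit dominates.
Player 2 and Player 5 clear that bar, contributing 55 each; the remaining 5 contribute 0. Total contributed: 110.
Player 7 keeps 55 and receives 4.4 × 110 × 5/38 = 63.68 from the bonus pool, for a payoff of 118.68.

118.68 dollars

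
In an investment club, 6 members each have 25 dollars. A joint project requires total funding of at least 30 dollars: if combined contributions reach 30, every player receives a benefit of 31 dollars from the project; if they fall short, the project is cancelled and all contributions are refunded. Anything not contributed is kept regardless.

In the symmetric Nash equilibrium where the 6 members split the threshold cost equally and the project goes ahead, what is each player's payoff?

Equal share of the threshold: 30/6 = 5.
At this profile no one gains by cutting their contribution: any cut drops the total below 30, the project is cancelled, contributions are refunded, and the deviator ends with 25, which is less than 25 − 5 + 31 = 51. Contributing more than 5 just wastes the excess. So contributing exactly 5 is a best response.
Each player's payoff: 25 − 5 + 31 = 51.

51 dollars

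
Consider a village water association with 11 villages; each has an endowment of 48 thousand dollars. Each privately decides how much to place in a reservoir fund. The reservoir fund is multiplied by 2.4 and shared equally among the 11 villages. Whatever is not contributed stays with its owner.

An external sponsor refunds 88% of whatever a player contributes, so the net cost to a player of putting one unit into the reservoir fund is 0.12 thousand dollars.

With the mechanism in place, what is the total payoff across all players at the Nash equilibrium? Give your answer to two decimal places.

With the mechanism, a contributed unit returns (2.4/11) / 0.12 = 1.8182 per unit of net cost to the contributor — now above 1 — so contributing fully is weakly dominant for every player.
So the Nash equilibrium is full contribution by all 11; the group earns 11 × (48 × 0.88 + 2.4 × 48) = 1731.84.

1731.84 thousand dollars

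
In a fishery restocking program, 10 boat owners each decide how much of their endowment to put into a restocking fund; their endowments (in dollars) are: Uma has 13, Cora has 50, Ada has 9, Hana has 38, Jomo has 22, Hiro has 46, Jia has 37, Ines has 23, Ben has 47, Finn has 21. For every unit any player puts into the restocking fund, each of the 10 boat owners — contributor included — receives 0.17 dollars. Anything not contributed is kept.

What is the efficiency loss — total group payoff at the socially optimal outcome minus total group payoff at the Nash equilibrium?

The private return per contributed unit is 0.17 < 1 for everyone, so the Nash equilibrium is zero contribution and the group total is Σ E_j = 13 + 50 + 9 + 38 + 22 + 46 + 37 + 23 + 47 + 21 = 306.
Each contributed unit returns 1.700 to the group, so the social optimum is full contribution by everyone: group total = 1.700 × 306 = 520.20.
Efficiency loss = (1.700 − 1) × 306 = 214.20.

214.20 dollars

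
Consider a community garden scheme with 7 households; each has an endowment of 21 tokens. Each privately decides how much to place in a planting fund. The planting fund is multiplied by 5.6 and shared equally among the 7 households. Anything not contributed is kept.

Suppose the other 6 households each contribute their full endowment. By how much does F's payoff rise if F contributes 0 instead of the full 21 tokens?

4.20 tokens

Switching from a contribution of 21 to 0 lets F keep an extra 21 tokens, but lowers the planting fund by 21, which costs F their own share of that drop: 5.6/7 × 21 = 16.80.
Net gain = 21 − 16.80 = 4.20. The private return per contributed unit (0.8000) is below 1, so free-riding is indeed the best response regardless of what the others do.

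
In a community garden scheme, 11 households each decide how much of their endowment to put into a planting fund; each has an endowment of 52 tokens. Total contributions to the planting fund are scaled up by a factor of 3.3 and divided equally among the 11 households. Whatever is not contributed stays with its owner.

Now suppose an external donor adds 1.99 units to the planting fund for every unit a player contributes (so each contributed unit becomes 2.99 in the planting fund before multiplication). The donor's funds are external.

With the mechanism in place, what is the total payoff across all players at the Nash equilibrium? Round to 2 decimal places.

572.00 tokens

The effective private return is 3.3 × 2.99 / 11 = 0.8970, which is still under 1, so the mechanism doesn't change anyone's dominant strategy: zero contribution.
At the Nash equilibrium no one contributes; group total payoff = 11 × 52 = 572.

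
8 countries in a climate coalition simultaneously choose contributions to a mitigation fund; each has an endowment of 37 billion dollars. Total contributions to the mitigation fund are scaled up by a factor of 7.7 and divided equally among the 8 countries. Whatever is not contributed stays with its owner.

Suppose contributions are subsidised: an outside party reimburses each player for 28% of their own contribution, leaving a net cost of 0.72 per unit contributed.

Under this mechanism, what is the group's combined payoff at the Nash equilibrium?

With the mechanism, a contributed unit returns (7.7/8) / 0.72 = 1.3368 per unit of net cost to the contributor — now above 1 — so contributing fully is weakly dominant for every player.
So the Nash equilibrium is full contribution by all 8; the group earns 8 × (37 × 0.28 + 7.7 × 37) = 2362.08.

2362.08 billion dollars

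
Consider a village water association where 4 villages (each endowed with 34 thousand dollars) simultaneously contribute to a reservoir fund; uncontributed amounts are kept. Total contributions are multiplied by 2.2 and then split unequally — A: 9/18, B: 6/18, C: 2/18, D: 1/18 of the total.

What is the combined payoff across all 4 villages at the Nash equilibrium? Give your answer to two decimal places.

176.80 thousand dollars

Player j's private return per contributed unit is 2.2 × (j's share). Contributing is weakly dominant for j when that share is at least 1/2.2 = 0.4545, and contributing 0 is dominant otherwise.
A alone (share 9/18) is above the threshold, contributing 34; the remaining 3 contribute 0. Total contributed: 34.
The reservoir fund pays out 2.2 × 34 = 74.80 in total (split across the unequal shares, but the aggregate is all that matters for the group sum).
The 3 free-riders keep 34 each, adding 102. Group total = 102 + 74.80 = 176.80.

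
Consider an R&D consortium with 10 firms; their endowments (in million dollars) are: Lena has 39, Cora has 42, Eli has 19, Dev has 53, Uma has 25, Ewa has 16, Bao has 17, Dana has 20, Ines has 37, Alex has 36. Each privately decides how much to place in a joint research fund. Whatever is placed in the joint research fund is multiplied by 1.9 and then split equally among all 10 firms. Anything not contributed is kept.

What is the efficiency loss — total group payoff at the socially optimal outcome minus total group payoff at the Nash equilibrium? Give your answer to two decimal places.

The private return per contributed unit is 1.9/10 = 0.1900 < 1 for every player regardless of endowment, so the Nash equilibrium is zero contribution and the group total is Σ E_j = 39 + 42 + 19 + 53 + 25 + 16 + 17 + 20 + 37 + 36 = 304.
Each contributed unit returns 1.900 to the group, so the social optimum is full contribution by everyone: group total = 1.900 × 304 = 577.60.
Efficiency loss = (1.900 − 1) × 304 = 273.60.

273.60 million dollars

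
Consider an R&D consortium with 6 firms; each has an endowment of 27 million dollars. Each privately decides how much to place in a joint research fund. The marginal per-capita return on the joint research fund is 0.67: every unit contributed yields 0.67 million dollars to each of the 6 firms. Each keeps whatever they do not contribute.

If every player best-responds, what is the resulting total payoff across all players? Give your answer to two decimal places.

162.00 million dollars

The private return per contributed unit is 0.67 < 1, so contributing 0 is dominant for every player. At the Nash equilibrium everyone keeps their 27, and the group total is 6 × 27 = 162.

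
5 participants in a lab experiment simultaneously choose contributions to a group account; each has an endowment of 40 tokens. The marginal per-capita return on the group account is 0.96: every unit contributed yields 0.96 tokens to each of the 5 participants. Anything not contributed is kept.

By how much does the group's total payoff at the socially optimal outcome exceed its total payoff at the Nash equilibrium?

The private return per contributed unit is 0.96 < 1, so contributing 0 is dominant for every player. At the Nash equilibrium everyone keeps their 40, and the group total is 5 × 40 = 200.
Each contributed unit returns 4.800 to the group as a whole (0.96 to each of 5 players), which exceeds 1, so the social optimum is full contribution: group total = 4.800 × 200 = 960.00.
Efficiency loss = 960.00 − 200 = 760.00.

760.00 tokens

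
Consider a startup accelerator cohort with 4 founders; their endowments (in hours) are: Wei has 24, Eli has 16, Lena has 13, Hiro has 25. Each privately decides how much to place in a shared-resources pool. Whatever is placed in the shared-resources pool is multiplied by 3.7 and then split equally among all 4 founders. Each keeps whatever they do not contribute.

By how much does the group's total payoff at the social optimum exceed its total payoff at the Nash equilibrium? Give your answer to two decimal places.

The private return per contributed unit is 3.7/4 = 0.9250 < 1 for every player regardless of endowment, so the Nash equilibrium is zero contribution and the group total is Σ E_j = 24 + 16 + 13 + 25 = 78.
Each contributed unit returns 3.700 to the group, so the social optimum is full contribution by everyone: group total = 3.700 × 78 = 288.60.
Efficiency loss = (3.700 − 1) × 78 = 210.60.

210.60 hours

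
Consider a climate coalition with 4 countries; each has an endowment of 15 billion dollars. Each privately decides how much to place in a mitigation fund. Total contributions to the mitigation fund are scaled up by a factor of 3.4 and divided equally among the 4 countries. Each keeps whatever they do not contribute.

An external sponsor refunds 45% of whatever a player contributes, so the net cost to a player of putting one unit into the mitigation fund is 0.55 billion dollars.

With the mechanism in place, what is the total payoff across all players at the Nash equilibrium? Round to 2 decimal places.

With the mechanism, a contributed unit returns (3.4/4) / 0.55 = 1.5455 per unit of net cost to the contributor — now above 1 — so contributing fully is weakly dominant for every player.
At the Nash equilibrium everyone contributes 15. Group total payoff = 4 × (15 × 0.45 + 3.4 × 15) = 231.00.

231.00 billion dollars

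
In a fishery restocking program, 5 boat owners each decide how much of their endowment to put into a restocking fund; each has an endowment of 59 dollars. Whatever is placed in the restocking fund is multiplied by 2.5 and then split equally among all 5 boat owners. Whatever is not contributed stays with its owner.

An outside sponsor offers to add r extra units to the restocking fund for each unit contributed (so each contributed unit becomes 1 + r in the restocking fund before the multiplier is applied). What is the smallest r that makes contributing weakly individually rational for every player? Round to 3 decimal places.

1.000

With matching at rate r, one contributed unit becomes (1 + r) in the restocking fund and returns 2.5 × (1 + r) / 5 to the contributor.
Setting this equal to 1: 1 + r = 5/2.5 = 2.0000.
So the minimum matching rate is r = 2.0000 − 1 = 1.000.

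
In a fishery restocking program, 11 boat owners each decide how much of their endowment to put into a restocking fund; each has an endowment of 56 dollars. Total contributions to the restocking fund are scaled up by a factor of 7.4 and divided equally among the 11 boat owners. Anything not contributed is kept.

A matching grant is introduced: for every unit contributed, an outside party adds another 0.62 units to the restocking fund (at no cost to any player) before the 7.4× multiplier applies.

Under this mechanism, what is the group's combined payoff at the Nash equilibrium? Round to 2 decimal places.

7384.61 dollars

Under the mechanism each unit contributed yields 7.4 × 1.62 / 11 = 1.0898 back to its contributor per unit of net cost, which exceeds 1, making full contribution the dominant choice for everyone.
At the Nash equilibrium everyone contributes 56. Group total payoff = 7.4 × 1.62 × 616 = 7384.61.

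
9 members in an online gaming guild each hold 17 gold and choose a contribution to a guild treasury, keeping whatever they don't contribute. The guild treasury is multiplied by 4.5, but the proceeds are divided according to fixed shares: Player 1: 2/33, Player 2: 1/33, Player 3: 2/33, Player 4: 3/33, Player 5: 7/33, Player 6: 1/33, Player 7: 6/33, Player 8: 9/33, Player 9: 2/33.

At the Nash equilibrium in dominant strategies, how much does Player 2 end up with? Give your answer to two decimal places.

Player j's private return per contributed unit is 4.5 × (j's share). Contributing is weakly dominant for j when that share is at least 1/4.5 = 0.2222, and contributing 0 is dominant otherwise.
The only share above 0.2222 is Player 8's 9/33, contributing 17; the remaining 8 contribute 0. Total contributed: 17.
Player 2 keeps 17 and receives 4.5 × 17 × 1/33 = 2.32 from the guild treasury, for a payoff of 19.32.

19.32 gold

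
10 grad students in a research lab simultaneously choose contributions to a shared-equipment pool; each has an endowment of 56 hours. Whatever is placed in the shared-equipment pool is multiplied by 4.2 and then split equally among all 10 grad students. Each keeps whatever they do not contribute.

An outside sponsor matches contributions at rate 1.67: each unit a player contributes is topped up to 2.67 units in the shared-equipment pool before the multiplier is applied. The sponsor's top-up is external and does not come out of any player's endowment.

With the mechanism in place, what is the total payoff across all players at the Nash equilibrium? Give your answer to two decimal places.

Under the mechanism each unit contributed yields 4.2 × 2.67 / 10 = 1.1214 back to its contributor per unit of net cost, which exceeds 1, making full contribution the dominant choice for everyone.
So the Nash equilibrium is full contribution by all 10; the group earns 4.2 × 2.67 × 560 = 6279.84.

6279.84 hours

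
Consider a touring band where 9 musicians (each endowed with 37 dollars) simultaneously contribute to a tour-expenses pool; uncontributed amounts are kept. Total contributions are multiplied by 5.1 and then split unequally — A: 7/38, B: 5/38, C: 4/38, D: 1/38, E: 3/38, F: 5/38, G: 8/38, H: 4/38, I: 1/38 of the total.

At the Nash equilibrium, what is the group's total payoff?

Each unit j contributes comes back to j as 5.1 × (j's share), so j prefers to contribute only if that share exceeds 1/5.1 = 0.1961; otherwise keeping the unit dominates.
G alone (share 8/38) is above the threshold, contributing 37; the remaining 8 contribute 0. Total contributed: 37.
The tour-expenses pool pays out 5.1 × 37 = 188.70 in total (split across the unequal shares, but the aggregate is all that matters for the group sum).
The 8 free-riders keep 37 each, adding 296. Group total = 296 + 188.70 = 484.70.

484.70 dollars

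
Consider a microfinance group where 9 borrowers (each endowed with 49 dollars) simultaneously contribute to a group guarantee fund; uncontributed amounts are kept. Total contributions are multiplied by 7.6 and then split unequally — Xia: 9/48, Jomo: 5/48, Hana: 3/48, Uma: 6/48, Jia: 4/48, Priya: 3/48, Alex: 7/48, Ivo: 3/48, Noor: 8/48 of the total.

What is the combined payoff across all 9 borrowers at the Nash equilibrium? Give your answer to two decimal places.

Each unit j contributes comes back to j as 7.6 × (j's share), so j prefers to contribute only if that share exceeds 1/7.6 = 0.1316; otherwise keeping the unit dominates.
Xia, Alex and Noor clear that bar, contributing 49 each; the remaining 6 contribute 0. Total contributed: 147.
The group guarantee fund pays out 7.6 × 147 = 1117.20 in total (split across the unequal shares, but the aggregate is all that matters for the group sum).
The 6 free-riders keep 49 each, adding 294. Group total = 294 + 1117.20 = 1411.20.

1411.20 dollars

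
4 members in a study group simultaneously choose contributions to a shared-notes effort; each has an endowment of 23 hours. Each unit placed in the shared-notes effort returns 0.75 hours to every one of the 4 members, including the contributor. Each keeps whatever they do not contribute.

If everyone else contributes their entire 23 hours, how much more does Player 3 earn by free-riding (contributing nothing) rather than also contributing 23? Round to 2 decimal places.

Switching from a contribution of 23 to 0 lets Player 3 keep an extra 23 hours, but lowers the shared-notes effort by 23, which costs Player 3 their own share of that drop: 0.75 × 23 = 17.25.
Net gain = 23 − 17.25 = 5.75. The private return per contributed unit (0.75) is below 1, so free-riding is indeed the best response regardless of what the others do.

5.75 hours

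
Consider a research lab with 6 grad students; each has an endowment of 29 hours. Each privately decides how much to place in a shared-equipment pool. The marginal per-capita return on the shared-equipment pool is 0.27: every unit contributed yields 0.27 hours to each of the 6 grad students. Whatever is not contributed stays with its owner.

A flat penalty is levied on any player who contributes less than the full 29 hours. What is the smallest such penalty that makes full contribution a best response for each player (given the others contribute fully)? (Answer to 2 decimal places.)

Given the others contribute fully, the best deviation is to contribute 0 (any partial contribution still incurs the fine and gives up units whose private return 0.27 is below 1).
Deviating from 29 to 0 saves 29 hours but forfeits the deviator's share of the drop in the shared-equipment pool: 0.27 × 29 = 7.83.
So the deviation gain is 29 − 7.83 = 21.17, and the fine must be at least 21.17 hours to wipe it out.

21.17 hours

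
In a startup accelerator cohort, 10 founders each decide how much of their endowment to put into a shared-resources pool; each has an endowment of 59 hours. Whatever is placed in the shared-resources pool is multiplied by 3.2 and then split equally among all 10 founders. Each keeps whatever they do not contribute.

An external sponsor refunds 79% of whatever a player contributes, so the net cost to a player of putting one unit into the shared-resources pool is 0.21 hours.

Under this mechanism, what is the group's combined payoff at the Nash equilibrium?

The effective private return per unit is now (3.2/10) / 0.21 = 1.5238 > 1, so every player's dominant strategy flips to full contribution.
So the Nash equilibrium is full contribution by all 10; the group earns 10 × (59 × 0.79 + 3.2 × 59) = 2354.10.

2354.10 hours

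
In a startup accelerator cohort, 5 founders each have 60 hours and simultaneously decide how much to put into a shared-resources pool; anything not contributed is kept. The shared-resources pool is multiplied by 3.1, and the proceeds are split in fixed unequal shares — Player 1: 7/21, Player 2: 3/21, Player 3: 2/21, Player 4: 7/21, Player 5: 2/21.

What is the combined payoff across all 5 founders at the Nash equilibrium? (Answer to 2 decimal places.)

552.00 hours

A player with share s gets back 3.1·s per unit contributed, so full contribution is dominant for anyone with s > 1/3.1 = 0.3226 and zero contribution is dominant for anyone below.
The shares above 0.3226 belong to Player 1 and Player 4, contributing 60 each; the remaining 3 contribute 0. Total contributed: 120.
The shared-resources pool pays out 3.1 × 120 = 372.00 in total (split across the unequal shares, but the aggregate is all that matters for the group sum).
The 3 free-riders keep 60 each, adding 180. Group total = 180 + 372.00 = 552.00.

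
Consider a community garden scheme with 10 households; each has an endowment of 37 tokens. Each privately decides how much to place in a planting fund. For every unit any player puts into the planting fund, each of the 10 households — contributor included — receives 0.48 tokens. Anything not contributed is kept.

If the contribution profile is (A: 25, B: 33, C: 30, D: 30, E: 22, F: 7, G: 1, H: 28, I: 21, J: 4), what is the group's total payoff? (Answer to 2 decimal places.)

1133.80 tokens

Total contributed: 25 + 33 + 30 + 30 + 22 + 7 + 1 + 28 + 21 + 4 = 201; total kept: 10 × 37 − 201 = 169.
The planting fund pays out 0.48 × 10 × 201 = 964.80 in aggregate.
Group total = 169 + 964.80 = 1133.80.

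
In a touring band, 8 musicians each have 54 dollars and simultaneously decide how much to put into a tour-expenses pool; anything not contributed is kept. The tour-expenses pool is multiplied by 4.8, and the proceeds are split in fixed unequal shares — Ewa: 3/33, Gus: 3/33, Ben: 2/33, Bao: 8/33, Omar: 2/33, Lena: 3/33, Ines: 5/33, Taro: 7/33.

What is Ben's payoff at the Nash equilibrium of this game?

85.42 dollars

Player j's private return per contributed unit is 4.8 × (j's share). Contributing is weakly dominant for j when that share is at least 1/4.8 = 0.2083, and contributing 0 is dominant otherwise.
The shares above 0.2083 belong to Bao and Taro, contributing 54 each; the remaining 6 contribute 0. Total contributed: 108.
Ben keeps 54 and receives 4.8 × 108 × 2/33 = 31.42 from the tour-expenses pool, for a payoff of 85.42.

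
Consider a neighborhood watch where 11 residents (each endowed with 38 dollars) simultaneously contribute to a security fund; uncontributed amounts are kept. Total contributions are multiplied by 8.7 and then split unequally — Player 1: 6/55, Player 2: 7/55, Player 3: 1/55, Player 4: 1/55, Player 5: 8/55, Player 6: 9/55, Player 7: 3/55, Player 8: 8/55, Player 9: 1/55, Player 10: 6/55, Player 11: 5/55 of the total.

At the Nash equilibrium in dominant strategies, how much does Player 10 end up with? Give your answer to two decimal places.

A player with share s gets back 8.7·s per unit contributed, so full contribution is dominant for anyone with s > 1/8.7 = 0.1149 and zero contribution is dominant for anyone below.
Player 2, Player 5, Player 6 and Player 8 clear that bar, contributing 38 each; the remaining 7 contribute 0. Total contributed: 152.
Player 10 keeps 38 and receives 8.7 × 152 × 6/55 = 144.26 from the security fund, for a payoff of 182.26.

182.26 dollars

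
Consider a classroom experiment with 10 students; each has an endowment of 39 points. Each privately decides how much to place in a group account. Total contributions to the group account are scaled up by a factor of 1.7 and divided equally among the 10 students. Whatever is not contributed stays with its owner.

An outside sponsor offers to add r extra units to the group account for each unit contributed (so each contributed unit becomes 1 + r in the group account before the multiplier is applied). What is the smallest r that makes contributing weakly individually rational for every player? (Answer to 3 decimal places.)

4.882

With matching at rate r, one contributed unit becomes (1 + r) in the group account and returns 1.7 × (1 + r) / 10 to the contributor.
Setting this equal to 1: 1 + r = 10/1.7 = 5.8824.
So the minimum matching rate is r = 5.8824 − 1 = 4.882.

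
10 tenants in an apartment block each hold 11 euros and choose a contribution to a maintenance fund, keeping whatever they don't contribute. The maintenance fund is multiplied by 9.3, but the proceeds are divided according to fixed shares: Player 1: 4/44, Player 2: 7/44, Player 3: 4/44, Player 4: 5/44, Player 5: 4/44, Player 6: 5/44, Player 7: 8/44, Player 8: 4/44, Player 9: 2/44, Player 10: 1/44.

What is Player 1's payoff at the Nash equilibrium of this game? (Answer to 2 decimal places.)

For player j, contributing a unit is worthwhile iff 9.3 × (j's share) ≥ 1, i.e. iff j's share is at least 0.1075.
Player 2, Player 4, Player 6 and Player 7 are above the threshold, contributing 11 each; the remaining 6 contribute 0. Total contributed: 44.
Player 1 keeps 11 and receives 9.3 × 44 × 4/44 = 37.20 from the maintenance fund, for a payoff of 48.20.

48.20 euros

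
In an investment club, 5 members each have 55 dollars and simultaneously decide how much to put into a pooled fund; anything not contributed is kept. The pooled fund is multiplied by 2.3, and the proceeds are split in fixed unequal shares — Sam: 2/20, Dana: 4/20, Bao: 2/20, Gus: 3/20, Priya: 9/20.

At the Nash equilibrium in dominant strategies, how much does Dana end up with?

For player j, contributing a unit is worthwhile iff 2.3 × (j's share) ≥ 1, i.e. iff j's share is at least 0.4348.
Only Priya (9/20) clears that bar, contributing 55; the remaining 4 contribute 0. Total contributed: 55.
Dana keeps 55 and receives 2.3 × 55 × 4/20 = 25.30 from the pooled fund, for a payoff of 80.30.

80.30 dollars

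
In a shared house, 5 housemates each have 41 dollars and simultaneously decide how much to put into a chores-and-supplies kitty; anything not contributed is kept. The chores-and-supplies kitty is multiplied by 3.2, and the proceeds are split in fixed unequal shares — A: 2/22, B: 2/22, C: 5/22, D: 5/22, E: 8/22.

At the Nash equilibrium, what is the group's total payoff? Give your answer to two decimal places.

A player with share s gets back 3.2·s per unit contributed, so full contribution is dominant for anyone with s > 1/3.2 = 0.3125 and zero contribution is dominant for anyone below.
E alone (share 8/22) is above the threshold, contributing 41; the remaining 4 contribute 0. Total contributed: 41.
The chores-and-supplies kitty pays out 3.2 × 41 = 131.20 in total (split across the unequal shares, but the aggregate is all that matters for the group sum).
The 4 free-riders keep 41 each, adding 164. Group total = 164 + 131.20 = 295.20.

295.20 dollars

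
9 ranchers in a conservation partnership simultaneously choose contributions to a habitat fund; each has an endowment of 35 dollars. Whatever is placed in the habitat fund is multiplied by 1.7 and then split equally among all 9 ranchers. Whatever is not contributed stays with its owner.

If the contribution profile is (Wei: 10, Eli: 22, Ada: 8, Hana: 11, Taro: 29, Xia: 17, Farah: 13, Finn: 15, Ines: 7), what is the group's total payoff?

Total contributed: 10 + 22 + 8 + 11 + 29 + 17 + 13 + 15 + 7 = 132; total kept: 9 × 35 − 132 = 183.
The habitat fund pays out 1.7 × 132 = 224.40 in aggregate.
Group total = 183 + 224.40 = 407.40.

407.40 dollars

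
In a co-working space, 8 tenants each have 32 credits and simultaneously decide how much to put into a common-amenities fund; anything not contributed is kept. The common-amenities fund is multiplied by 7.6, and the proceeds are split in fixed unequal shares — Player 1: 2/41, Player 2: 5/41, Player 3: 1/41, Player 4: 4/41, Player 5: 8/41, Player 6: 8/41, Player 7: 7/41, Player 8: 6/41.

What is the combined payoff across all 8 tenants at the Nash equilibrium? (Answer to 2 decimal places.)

A player with share s gets back 7.6·s per unit contributed, so full contribution is dominant for anyone with s > 1/7.6 = 0.1316 and zero contribution is dominant for anyone below.
Player 5, Player 6, Player 7 and Player 8 clear that bar, contributing 32 each; the remaining 4 contribute 0. Total contributed: 128.
The common-amenities fund pays out 7.6 × 128 = 972.80 in total (split across the unequal shares, but the aggregate is all that matters for the group sum).
The 4 free-riders keep 32 each, adding 128. Group total = 128 + 972.80 = 1100.80.

1100.80 credits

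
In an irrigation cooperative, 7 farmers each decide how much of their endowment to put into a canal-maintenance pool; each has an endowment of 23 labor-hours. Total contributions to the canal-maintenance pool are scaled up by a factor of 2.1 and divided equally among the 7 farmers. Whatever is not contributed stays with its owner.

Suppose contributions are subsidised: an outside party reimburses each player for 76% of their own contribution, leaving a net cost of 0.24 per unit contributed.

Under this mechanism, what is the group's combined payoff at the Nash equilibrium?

Under the mechanism each unit contributed yields (2.1/7) / 0.24 = 1.2500 back to its contributor per unit of net cost, which exceeds 1, making full contribution the dominant choice for everyone.
So the Nash equilibrium is full contribution by all 7; the group earns 7 × (23 × 0.76 + 2.1 × 23) = 460.46.

460.46 labor-hours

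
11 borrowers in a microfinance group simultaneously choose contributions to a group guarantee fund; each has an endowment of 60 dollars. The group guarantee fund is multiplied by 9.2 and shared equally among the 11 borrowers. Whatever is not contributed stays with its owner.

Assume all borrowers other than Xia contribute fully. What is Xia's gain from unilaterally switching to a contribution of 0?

9.82 dollars

Switching from a contribution of 60 to 0 lets Xia keep an extra 60 dollars, but lowers the group guarantee fund by 60, which costs Xia their own share of that drop: 9.2/11 × 60 = 50.18.
Net gain = 60 − 50.18 = 9.82. The private return per contributed unit (0.8364) is below 1, so free-riding is indeed the best response regardless of what the others do.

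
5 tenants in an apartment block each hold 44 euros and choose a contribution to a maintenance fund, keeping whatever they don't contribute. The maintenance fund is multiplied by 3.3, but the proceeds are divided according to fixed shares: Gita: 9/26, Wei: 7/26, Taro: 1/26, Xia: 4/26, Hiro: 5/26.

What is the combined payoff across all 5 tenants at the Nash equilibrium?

321.20 euros

Each unit j contributes comes back to j as 3.3 × (j's share), so j prefers to contribute only if that share exceeds 1/3.3 = 0.3030; otherwise keeping the unit dominates.
Only Gita (9/26) clears that bar, contributing 44; the remaining 4 contribute 0. Total contributed: 44.
The maintenance fund pays out 3.3 × 44 = 145.20 in total (split across the unequal shares, but the aggregate is all that matters for the group sum).
The 4 free-riders keep 44 each, adding 176. Group total = 176 + 145.20 = 321.20.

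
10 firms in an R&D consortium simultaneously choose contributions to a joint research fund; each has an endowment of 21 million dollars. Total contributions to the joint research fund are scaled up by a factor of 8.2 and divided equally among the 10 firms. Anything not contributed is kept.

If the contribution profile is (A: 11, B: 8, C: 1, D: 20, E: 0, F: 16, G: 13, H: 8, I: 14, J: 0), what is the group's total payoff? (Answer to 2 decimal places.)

Total contributed: 11 + 8 + 1 + 20 + 0 + 16 + 13 + 8 + 14 + 0 = 91; total kept: 10 × 21 − 91 = 119.
The joint research fund pays out 8.2 × 91 = 746.20 in aggregate.
Group total = 119 + 746.20 = 865.20.

865.20 million dollars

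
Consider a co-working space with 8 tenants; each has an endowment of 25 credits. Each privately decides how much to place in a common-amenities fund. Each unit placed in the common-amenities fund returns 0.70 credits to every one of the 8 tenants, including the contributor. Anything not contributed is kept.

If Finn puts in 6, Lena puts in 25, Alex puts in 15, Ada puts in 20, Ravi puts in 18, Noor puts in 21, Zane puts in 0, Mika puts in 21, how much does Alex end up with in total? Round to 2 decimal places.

98.20 credits

Total contributed: 6 + 25 + 15 + 20 + 18 + 21 + 0 + 21 = 126.
Each receives 0.70 × 126 = 88.20 from the common-amenities fund.
Alex keeps 25 − 15 = 10, so Alex's payoff is 10 + 88.20 = 98.20.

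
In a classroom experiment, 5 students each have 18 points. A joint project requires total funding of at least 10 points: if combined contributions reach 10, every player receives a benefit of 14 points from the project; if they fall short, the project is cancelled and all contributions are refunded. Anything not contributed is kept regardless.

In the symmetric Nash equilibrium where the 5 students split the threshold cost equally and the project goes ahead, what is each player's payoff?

Equal share of the threshold: 10/5 = 2.
At this profile no one gains by cutting their contribution: any cut drops the total below 10, the project is cancelled, contributions are refunded, and the deviator ends with 18, which is less than 18 − 2 + 14 = 30. Contributing more than 2 just wastes the excess. So contributing exactly 2 is a best response.
Each player's payoff: 18 − 2 + 14 = 30.

30 points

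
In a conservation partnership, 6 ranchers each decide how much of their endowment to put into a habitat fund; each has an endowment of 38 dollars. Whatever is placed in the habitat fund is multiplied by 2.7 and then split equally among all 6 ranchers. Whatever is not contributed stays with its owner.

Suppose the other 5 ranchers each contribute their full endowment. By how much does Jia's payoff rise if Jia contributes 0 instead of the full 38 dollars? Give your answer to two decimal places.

20.90 dollars

Switching from a contribution of 38 to 0 lets Jia keep an extra 38 dollars, but lowers the habitat fund by 38, which costs Jia their own share of that drop: 2.7/6 × 38 = 17.10.
Net gain = 38 − 17.10 = 20.90. The private return per contributed unit (0.4500) is below 1, so free-riding is indeed the best response regardless of what the others do.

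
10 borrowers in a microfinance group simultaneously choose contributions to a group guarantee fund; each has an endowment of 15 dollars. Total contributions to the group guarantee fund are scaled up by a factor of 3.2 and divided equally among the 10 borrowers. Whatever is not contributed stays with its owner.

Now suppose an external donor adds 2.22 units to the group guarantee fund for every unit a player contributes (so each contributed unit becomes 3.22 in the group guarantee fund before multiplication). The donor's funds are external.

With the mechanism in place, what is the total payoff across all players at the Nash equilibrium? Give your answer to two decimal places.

Under the mechanism each unit contributed yields 3.2 × 3.22 / 10 = 1.0304 back to its contributor per unit of net cost, which exceeds 1, making full contribution the dominant choice for everyone.
So the Nash equilibrium is full contribution by all 10; the group earns 3.2 × 3.22 × 150 = 1545.60.

1545.60 dollars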